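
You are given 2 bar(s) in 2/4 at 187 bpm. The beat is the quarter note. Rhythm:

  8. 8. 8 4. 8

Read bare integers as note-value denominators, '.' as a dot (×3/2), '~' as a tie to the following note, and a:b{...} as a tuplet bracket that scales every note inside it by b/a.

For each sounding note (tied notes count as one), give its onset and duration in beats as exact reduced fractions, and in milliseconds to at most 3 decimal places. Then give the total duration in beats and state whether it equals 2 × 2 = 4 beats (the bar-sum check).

1) 0.0ms=0b +240.642ms=3/4b
2) 240.642ms=3/4b +240.642ms=3/4b
3) 481.283ms=3/2b +160.428ms=1/2b
4) 641.711ms=2b +481.283ms=3/2b
5) 1122.995ms=7/2b +160.428ms=1/2b
Σ=4b of 4 (187bpm 2/4) — PASS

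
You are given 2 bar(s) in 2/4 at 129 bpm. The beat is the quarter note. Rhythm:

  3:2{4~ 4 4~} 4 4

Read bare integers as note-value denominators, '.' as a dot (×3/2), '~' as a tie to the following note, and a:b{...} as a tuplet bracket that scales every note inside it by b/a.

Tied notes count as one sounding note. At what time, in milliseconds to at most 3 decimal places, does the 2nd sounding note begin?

1. 0.0ms @ 0 + 620.155ms (4/3)
2. 620.155ms @ 4/3 + 775.194ms (5/3)
3. 1395.349ms @ 3 + 465.116ms (1)

note 2 onset = 4/3b = 620.155ms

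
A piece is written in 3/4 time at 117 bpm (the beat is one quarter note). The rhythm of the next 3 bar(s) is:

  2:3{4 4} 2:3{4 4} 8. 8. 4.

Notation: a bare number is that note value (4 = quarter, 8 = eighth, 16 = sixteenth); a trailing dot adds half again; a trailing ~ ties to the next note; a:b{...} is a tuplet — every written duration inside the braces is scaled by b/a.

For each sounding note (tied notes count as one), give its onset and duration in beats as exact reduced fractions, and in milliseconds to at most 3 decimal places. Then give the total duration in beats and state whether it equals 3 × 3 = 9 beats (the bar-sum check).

1) 0.0ms=0b +769.231ms=3/2b
2) 769.231ms=3/2b +769.231ms=3/2b
3) 1538.462ms=3b +769.231ms=3/2b
4) 2307.692ms=9/2b +769.231ms=3/2b
5) 3076.923ms=6b +384.615ms=3/4b
6) 3461.538ms=27/4b +384.615ms=3/4b
7) 3846.154ms=15/2b +769.231ms=3/2b
Σ=9b of 9 (117bpm 3/4) — PASS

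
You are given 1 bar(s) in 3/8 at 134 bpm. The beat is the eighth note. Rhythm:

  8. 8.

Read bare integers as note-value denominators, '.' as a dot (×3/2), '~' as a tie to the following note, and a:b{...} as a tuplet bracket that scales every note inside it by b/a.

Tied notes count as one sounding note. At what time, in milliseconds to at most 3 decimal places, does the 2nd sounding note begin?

note 2 onset = 3/2b = 671.642ms

1. 0.0ms @ 0 + 671.642ms (3/2)
2. 671.642ms @ 3/2 + 671.642ms (3/2)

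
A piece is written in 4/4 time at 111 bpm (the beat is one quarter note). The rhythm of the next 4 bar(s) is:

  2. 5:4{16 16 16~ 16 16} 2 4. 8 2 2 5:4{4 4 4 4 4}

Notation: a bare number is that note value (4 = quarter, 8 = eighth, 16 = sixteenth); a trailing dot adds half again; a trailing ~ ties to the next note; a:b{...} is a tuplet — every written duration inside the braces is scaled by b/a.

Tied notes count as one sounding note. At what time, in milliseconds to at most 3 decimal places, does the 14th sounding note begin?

note 14 onset = 72/5b = 7783.784ms

1. 0.0ms @ 0 + 1621.622ms (3)
2. 1621.622ms @ 3 + 108.108ms (1/5)
3. 1729.73ms @ 16/5 + 108.108ms (1/5)
4. 1837.838ms @ 17/5 + 216.216ms (2/5)
5. 2054.054ms @ 19/5 + 108.108ms (1/5)
6. 2162.162ms @ 4 + 1081.081ms (2)
7. 3243.243ms @ 6 + 810.811ms (3/2)
8. 4054.054ms @ 15/2 + 270.27ms (1/2)
9. 4324.324ms @ 8 + 1081.081ms (2)
10. 5405.405ms @ 10 + 1081.081ms (2)
11. 6486.486ms @ 12 + 432.432ms (4/5)
12. 6918.919ms @ 64/5 + 432.432ms (4/5)
13. 7351.351ms @ 68/5 + 432.432ms (4/5)
14. 7783.784ms @ 72/5 + 432.432ms (4/5)
15. 8216.216ms @ 76/5 + 432.432ms (4/5)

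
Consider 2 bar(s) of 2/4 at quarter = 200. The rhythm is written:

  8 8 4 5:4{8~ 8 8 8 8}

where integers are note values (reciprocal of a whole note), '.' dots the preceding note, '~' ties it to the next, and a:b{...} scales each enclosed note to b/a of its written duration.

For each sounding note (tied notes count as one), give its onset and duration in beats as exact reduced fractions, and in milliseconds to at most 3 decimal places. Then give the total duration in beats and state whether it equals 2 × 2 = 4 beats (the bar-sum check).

1) 0.0ms=0b +150.0ms=1/2b
2) 150.0ms=1/2b +150.0ms=1/2b
3) 300.0ms=1b +300.0ms=1b
4) 600.0ms=2b +240.0ms=4/5b
5) 840.0ms=14/5b +120.0ms=2/5b
6) 960.0ms=16/5b +120.0ms=2/5b
7) 1080.0ms=18/5b +120.0ms=2/5b
Σ=4b of 4 (200bpm 2/4) — PASS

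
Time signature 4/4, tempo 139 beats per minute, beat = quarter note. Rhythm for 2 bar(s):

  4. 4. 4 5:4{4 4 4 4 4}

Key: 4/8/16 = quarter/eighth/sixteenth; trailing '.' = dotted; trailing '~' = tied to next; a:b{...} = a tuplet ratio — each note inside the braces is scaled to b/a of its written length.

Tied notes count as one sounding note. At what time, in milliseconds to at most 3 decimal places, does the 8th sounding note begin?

1. 0.0ms @ 0 + 647.482ms (3/2)
2. 647.482ms @ 3/2 + 647.482ms (3/2)
3. 1294.964ms @ 3 + 431.655ms (1)
4. 1726.619ms @ 4 + 345.324ms (4/5)
5. 2071.942ms @ 24/5 + 345.324ms (4/5)
6. 2417.266ms @ 28/5 + 345.324ms (4/5)
7. 2762.59ms @ 32/5 + 345.324ms (4/5)
8. 3107.914ms @ 36/5 + 345.324ms (4/5)

note 8 onset = 36/5b = 3107.914ms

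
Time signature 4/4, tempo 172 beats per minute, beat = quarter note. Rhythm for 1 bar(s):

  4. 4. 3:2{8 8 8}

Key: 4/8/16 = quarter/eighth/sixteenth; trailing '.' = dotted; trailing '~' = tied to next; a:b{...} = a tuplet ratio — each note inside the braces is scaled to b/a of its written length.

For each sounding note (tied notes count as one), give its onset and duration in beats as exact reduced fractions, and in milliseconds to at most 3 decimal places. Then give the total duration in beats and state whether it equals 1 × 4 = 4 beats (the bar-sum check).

1) 0.0ms=0b +523.256ms=3/2b
2) 523.256ms=3/2b +523.256ms=3/2b
3) 1046.512ms=3b +116.279ms=1/3b
4) 1162.791ms=10/3b +116.279ms=1/3b
5) 1279.07ms=11/3b +116.279ms=1/3b
Σ=4b of 4 (172bpm 4/4) — PASS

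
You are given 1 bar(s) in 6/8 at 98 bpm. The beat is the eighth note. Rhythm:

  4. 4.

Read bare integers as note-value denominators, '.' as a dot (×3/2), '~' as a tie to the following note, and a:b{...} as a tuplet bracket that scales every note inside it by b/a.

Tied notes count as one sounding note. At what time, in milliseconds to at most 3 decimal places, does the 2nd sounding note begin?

1. 0.0ms @ 0 + 1836.735ms (3)
2. 1836.735ms @ 3 + 1836.735ms (3)

note 2 onset = 3b = 1836.735ms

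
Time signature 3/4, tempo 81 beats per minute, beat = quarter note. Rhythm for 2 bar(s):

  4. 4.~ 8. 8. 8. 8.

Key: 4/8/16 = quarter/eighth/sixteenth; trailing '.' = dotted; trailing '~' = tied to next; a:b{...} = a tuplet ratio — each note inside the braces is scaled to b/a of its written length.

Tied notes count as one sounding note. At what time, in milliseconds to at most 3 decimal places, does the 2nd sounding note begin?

note 2 onset = 3/2b = 1111.111ms

1. 0.0ms @ 0 + 1111.111ms (3/2)
2. 1111.111ms @ 3/2 + 1666.667ms (9/4)
3. 2777.778ms @ 15/4 + 555.556ms (3/4)
4. 3333.333ms @ 9/2 + 555.556ms (3/4)
5. 3888.889ms @ 21/4 + 555.556ms (3/4)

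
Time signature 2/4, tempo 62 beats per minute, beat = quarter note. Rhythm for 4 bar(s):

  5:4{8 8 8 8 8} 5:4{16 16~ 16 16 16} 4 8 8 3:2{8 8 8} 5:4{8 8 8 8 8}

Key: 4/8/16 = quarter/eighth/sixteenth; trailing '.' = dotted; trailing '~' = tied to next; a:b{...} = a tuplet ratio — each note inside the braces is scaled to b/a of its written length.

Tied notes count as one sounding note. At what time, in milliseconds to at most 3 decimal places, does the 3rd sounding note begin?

1. 0.0ms @ 0 + 387.097ms (2/5)
2. 387.097ms @ 2/5 + 387.097ms (2/5)
3. 774.194ms @ 4/5 + 387.097ms (2/5)
4. 1161.29ms @ 6/5 + 387.097ms (2/5)
5. 1548.387ms @ 8/5 + 387.097ms (2/5)
6. 1935.484ms @ 2 + 193.548ms (1/5)
7. 2129.032ms @ 11/5 + 387.097ms (2/5)
8. 2516.129ms @ 13/5 + 193.548ms (1/5)
9. 2709.677ms @ 14/5 + 193.548ms (1/5)
10. 2903.226ms @ 3 + 967.742ms (1)
11. 3870.968ms @ 4 + 483.871ms (1/2)
12. 4354.839ms @ 9/2 + 483.871ms (1/2)
13. 4838.71ms @ 5 + 322.581ms (1/3)
14. 5161.29ms @ 16/3 + 322.581ms (1/3)
15. 5483.871ms @ 17/3 + 322.581ms (1/3)
16. 5806.452ms @ 6 + 387.097ms (2/5)
17. 6193.548ms @ 32/5 + 387.097ms (2/5)
18. 6580.645ms @ 34/5 + 387.097ms (2/5)
19. 6967.742ms @ 36/5 + 387.097ms (2/5)
20. 7354.839ms @ 38/5 + 387.097ms (2/5)

note 3 onset = 4/5b = 774.194ms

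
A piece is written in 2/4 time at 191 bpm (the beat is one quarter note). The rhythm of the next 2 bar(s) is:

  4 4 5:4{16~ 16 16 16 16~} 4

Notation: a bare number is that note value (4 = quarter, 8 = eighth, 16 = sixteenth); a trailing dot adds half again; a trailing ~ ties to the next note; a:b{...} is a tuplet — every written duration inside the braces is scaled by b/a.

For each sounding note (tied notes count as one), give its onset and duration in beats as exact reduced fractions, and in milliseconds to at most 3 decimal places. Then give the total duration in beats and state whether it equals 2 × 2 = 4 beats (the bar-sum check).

1) 0.0ms=0b +314.136ms=1b
2) 314.136ms=1b +314.136ms=1b
3) 628.272ms=2b +125.654ms=2/5b
4) 753.927ms=12/5b +62.827ms=1/5b
5) 816.754ms=13/5b +62.827ms=1/5b
6) 879.581ms=14/5b +376.963ms=6/5b
Σ=4b of 4 (191bpm 2/4) — PASS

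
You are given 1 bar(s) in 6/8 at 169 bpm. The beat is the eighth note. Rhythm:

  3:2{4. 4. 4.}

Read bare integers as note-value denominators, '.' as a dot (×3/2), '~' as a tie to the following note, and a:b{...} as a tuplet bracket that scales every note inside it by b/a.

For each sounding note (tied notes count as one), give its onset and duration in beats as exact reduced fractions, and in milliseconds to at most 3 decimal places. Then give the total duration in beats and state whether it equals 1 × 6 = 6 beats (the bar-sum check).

1) 0.0ms=0b +710.059ms=2b
2) 710.059ms=2b +710.059ms=2b
3) 1420.118ms=4b +710.059ms=2b
Σ=6b of 6 (169bpm 6/8) — PASS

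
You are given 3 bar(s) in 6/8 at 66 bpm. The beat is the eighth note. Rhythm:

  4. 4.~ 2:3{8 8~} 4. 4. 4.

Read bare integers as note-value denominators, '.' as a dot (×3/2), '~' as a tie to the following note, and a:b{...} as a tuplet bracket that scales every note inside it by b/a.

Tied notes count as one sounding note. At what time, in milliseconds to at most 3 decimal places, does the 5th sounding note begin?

1. 0.0ms @ 0 + 2727.273ms (3)
2. 2727.273ms @ 3 + 4090.909ms (9/2)
3. 6818.182ms @ 15/2 + 4090.909ms (9/2)
4. 10909.091ms @ 12 + 2727.273ms (3)
5. 13636.364ms @ 15 + 2727.273ms (3)

note 5 onset = 15b = 13636.364ms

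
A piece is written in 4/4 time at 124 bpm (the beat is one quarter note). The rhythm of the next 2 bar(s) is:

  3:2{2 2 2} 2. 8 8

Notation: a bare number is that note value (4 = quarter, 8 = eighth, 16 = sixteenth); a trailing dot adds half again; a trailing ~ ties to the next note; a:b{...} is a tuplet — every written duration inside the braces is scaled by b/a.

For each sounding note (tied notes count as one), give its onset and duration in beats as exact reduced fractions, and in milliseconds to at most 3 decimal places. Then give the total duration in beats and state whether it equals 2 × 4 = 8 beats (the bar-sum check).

1) 0.0ms=0b +645.161ms=4/3b
2) 645.161ms=4/3b +645.161ms=4/3b
3) 1290.323ms=8/3b +645.161ms=4/3b
4) 1935.484ms=4b +1451.613ms=3b
5) 3387.097ms=7b +241.935ms=1/2b
6) 3629.032ms=15/2b +241.935ms=1/2b
Σ=8b of 8 (124bpm 4/4) — PASS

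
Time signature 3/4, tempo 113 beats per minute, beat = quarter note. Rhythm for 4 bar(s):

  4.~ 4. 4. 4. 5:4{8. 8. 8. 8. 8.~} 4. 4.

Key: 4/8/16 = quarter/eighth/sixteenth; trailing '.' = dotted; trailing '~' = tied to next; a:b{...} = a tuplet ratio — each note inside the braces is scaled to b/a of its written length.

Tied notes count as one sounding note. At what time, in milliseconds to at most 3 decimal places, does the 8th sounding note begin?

note 8 onset = 42/5b = 4460.177ms

1. 0.0ms @ 0 + 1592.92ms (3)
2. 1592.92ms @ 3 + 796.46ms (3/2)
3. 2389.381ms @ 9/2 + 796.46ms (3/2)
4. 3185.841ms @ 6 + 318.584ms (3/5)
5. 3504.425ms @ 33/5 + 318.584ms (3/5)
6. 3823.009ms @ 36/5 + 318.584ms (3/5)
7. 4141.593ms @ 39/5 + 318.584ms (3/5)
8. 4460.177ms @ 42/5 + 1115.044ms (21/10)
9. 5575.221ms @ 21/2 + 796.46ms (3/2)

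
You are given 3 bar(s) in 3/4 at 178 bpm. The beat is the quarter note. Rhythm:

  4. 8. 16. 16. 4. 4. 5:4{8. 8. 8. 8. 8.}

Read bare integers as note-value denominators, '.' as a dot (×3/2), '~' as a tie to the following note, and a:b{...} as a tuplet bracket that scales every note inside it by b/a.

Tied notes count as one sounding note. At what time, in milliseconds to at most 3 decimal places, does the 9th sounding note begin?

note 9 onset = 36/5b = 2426.966ms

1. 0.0ms @ 0 + 505.618ms (3/2)
2. 505.618ms @ 3/2 + 252.809ms (3/4)
3. 758.427ms @ 9/4 + 126.404ms (3/8)
4. 884.831ms @ 21/8 + 126.404ms (3/8)
5. 1011.236ms @ 3 + 505.618ms (3/2)
6. 1516.854ms @ 9/2 + 505.618ms (3/2)
7. 2022.472ms @ 6 + 202.247ms (3/5)
8. 2224.719ms @ 33/5 + 202.247ms (3/5)
9. 2426.966ms @ 36/5 + 202.247ms (3/5)
10. 2629.213ms @ 39/5 + 202.247ms (3/5)
11. 2831.461ms @ 42/5 + 202.247ms (3/5)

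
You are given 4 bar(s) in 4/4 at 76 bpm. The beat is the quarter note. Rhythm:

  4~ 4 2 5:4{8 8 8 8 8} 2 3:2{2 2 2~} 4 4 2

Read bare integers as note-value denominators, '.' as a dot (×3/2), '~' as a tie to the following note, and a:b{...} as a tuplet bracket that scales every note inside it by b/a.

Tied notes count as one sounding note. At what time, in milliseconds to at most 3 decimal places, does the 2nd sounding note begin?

note 2 onset = 2b = 1578.947ms

1. 0.0ms @ 0 + 1578.947ms (2)
2. 1578.947ms @ 2 + 1578.947ms (2)
3. 3157.895ms @ 4 + 315.789ms (2/5)
4. 3473.684ms @ 22/5 + 315.789ms (2/5)
5. 3789.474ms @ 24/5 + 315.789ms (2/5)
6. 4105.263ms @ 26/5 + 315.789ms (2/5)
7. 4421.053ms @ 28/5 + 315.789ms (2/5)
8. 4736.842ms @ 6 + 1578.947ms (2)
9. 6315.789ms @ 8 + 1052.632ms (4/3)
10. 7368.421ms @ 28/3 + 1052.632ms (4/3)
11. 8421.053ms @ 32/3 + 1842.105ms (7/3)
12. 10263.158ms @ 13 + 789.474ms (1)
13. 11052.632ms @ 14 + 1578.947ms (2)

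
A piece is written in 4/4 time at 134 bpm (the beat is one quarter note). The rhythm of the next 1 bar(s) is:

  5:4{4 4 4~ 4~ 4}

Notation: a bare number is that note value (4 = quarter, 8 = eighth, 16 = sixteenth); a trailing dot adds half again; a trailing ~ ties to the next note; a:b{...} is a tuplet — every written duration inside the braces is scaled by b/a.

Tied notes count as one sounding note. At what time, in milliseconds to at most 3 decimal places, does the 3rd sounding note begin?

note 3 onset = 8/5b = 716.418ms

1. 0.0ms @ 0 + 358.209ms (4/5)
2. 358.209ms @ 4/5 + 358.209ms (4/5)
3. 716.418ms @ 8/5 + 1074.627ms (12/5)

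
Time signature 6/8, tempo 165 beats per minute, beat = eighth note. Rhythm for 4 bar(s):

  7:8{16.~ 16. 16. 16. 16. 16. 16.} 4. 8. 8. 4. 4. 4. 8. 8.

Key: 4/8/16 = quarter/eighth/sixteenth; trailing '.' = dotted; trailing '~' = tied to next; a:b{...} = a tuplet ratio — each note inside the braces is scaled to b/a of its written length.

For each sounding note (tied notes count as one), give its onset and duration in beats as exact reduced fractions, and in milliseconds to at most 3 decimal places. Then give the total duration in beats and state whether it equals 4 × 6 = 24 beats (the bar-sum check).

1) 0.0ms=0b +623.377ms=12/7b
2) 623.377ms=12/7b +311.688ms=6/7b
3) 935.065ms=18/7b +311.688ms=6/7b
4) 1246.753ms=24/7b +311.688ms=6/7b
5) 1558.442ms=30/7b +311.688ms=6/7b
6) 1870.13ms=36/7b +311.688ms=6/7b
7) 2181.818ms=6b +1090.909ms=3b
8) 3272.727ms=9b +545.455ms=3/2b
9) 3818.182ms=21/2b +545.455ms=3/2b
10) 4363.636ms=12b +1090.909ms=3b
11) 5454.545ms=15b +1090.909ms=3b
12) 6545.455ms=18b +1090.909ms=3b
13) 7636.364ms=21b +545.455ms=3/2b
14) 8181.818ms=45/2b +545.455ms=3/2b
Σ=24b of 24 (165bpm 6/8) — PASS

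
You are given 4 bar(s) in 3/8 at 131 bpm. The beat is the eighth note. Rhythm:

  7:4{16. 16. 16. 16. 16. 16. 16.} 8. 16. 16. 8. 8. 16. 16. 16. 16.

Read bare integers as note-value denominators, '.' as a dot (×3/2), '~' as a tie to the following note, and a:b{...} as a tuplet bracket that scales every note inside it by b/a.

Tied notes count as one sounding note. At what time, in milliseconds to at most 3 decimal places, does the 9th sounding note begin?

note 9 onset = 9/2b = 2061.069ms

1. 0.0ms @ 0 + 196.292ms (3/7)
2. 196.292ms @ 3/7 + 196.292ms (3/7)
3. 392.585ms @ 6/7 + 196.292ms (3/7)
4. 588.877ms @ 9/7 + 196.292ms (3/7)
5. 785.169ms @ 12/7 + 196.292ms (3/7)
6. 981.461ms @ 15/7 + 196.292ms (3/7)
7. 1177.754ms @ 18/7 + 196.292ms (3/7)
8. 1374.046ms @ 3 + 687.023ms (3/2)
9. 2061.069ms @ 9/2 + 343.511ms (3/4)
10. 2404.58ms @ 21/4 + 343.511ms (3/4)
11. 2748.092ms @ 6 + 687.023ms (3/2)
12. 3435.115ms @ 15/2 + 687.023ms (3/2)
13. 4122.137ms @ 9 + 343.511ms (3/4)
14. 4465.649ms @ 39/4 + 343.511ms (3/4)
15. 4809.16ms @ 21/2 + 343.511ms (3/4)
16. 5152.672ms @ 45/4 + 343.511ms (3/4)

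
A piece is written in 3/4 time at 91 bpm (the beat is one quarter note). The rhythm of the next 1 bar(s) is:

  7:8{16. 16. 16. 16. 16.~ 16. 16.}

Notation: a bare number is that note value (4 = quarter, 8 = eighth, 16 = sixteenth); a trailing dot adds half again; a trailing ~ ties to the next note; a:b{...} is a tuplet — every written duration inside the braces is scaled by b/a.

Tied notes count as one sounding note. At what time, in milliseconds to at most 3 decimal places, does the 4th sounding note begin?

note 4 onset = 9/7b = 847.724ms

1. 0.0ms @ 0 + 282.575ms (3/7)
2. 282.575ms @ 3/7 + 282.575ms (3/7)
3. 565.149ms @ 6/7 + 282.575ms (3/7)
4. 847.724ms @ 9/7 + 282.575ms (3/7)
5. 1130.298ms @ 12/7 + 565.149ms (6/7)
6. 1695.447ms @ 18/7 + 282.575ms (3/7)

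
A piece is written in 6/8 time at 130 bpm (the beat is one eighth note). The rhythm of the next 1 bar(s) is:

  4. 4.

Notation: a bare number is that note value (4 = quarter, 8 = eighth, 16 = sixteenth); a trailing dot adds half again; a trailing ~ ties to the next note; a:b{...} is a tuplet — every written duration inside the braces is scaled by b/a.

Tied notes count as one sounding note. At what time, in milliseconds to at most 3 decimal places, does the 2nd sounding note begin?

1. 0.0ms @ 0 + 1384.615ms (3)
2. 1384.615ms @ 3 + 1384.615ms (3)

note 2 onset = 3b = 1384.615ms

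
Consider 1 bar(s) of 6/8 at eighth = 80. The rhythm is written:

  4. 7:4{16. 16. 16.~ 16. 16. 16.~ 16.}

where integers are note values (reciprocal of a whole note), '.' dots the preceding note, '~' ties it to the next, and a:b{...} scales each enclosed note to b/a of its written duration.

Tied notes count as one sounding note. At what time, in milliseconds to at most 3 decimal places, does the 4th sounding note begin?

1. 0.0ms @ 0 + 2250.0ms (3)
2. 2250.0ms @ 3 + 321.429ms (3/7)
3. 2571.429ms @ 24/7 + 321.429ms (3/7)
4. 2892.857ms @ 27/7 + 642.857ms (6/7)
5. 3535.714ms @ 33/7 + 321.429ms (3/7)
6. 3857.143ms @ 36/7 + 642.857ms (6/7)

note 4 onset = 27/7b = 2892.857ms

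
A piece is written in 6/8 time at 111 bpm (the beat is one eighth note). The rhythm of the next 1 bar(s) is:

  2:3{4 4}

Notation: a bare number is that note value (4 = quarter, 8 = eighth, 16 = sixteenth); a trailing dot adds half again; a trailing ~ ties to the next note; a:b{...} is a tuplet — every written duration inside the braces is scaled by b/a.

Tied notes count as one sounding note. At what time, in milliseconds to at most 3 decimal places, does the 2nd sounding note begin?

1. 0.0ms @ 0 + 1621.622ms (3)
2. 1621.622ms @ 3 + 1621.622ms (3)

note 2 onset = 3b = 1621.622ms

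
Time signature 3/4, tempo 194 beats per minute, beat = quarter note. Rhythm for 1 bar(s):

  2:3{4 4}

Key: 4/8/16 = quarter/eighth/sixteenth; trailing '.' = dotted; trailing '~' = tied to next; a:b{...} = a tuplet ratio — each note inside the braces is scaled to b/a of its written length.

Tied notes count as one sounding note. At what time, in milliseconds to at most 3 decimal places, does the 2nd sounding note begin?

1. 0.0ms @ 0 + 463.918ms (3/2)
2. 463.918ms @ 3/2 + 463.918ms (3/2)

note 2 onset = 3/2b = 463.918ms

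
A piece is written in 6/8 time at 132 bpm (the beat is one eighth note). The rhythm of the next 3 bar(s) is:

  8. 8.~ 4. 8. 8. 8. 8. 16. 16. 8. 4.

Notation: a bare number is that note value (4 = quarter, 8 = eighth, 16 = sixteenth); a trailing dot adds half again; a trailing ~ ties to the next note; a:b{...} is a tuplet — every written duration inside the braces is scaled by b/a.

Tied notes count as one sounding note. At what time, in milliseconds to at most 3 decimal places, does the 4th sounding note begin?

1. 0.0ms @ 0 + 681.818ms (3/2)
2. 681.818ms @ 3/2 + 2045.455ms (9/2)
3. 2727.273ms @ 6 + 681.818ms (3/2)
4. 3409.091ms @ 15/2 + 681.818ms (3/2)
5. 4090.909ms @ 9 + 681.818ms (3/2)
6. 4772.727ms @ 21/2 + 681.818ms (3/2)
7. 5454.545ms @ 12 + 340.909ms (3/4)
8. 5795.455ms @ 51/4 + 340.909ms (3/4)
9. 6136.364ms @ 27/2 + 681.818ms (3/2)
10. 6818.182ms @ 15 + 1363.636ms (3)

note 4 onset = 15/2b = 3409.091ms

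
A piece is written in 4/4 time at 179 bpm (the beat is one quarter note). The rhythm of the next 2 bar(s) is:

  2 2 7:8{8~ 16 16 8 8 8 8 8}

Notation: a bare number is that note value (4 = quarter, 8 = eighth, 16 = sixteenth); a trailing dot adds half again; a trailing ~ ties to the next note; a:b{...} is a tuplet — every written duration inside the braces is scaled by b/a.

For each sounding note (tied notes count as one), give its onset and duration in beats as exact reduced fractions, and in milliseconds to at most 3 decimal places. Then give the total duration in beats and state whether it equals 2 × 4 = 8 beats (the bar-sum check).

1) 0.0ms=0b +670.391ms=2b
2) 670.391ms=2b +670.391ms=2b
3) 1340.782ms=4b +287.31ms=6/7b
4) 1628.093ms=34/7b +95.77ms=2/7b
5) 1723.863ms=36/7b +191.54ms=4/7b
6) 1915.403ms=40/7b +191.54ms=4/7b
7) 2106.943ms=44/7b +191.54ms=4/7b
8) 2298.484ms=48/7b +191.54ms=4/7b
9) 2490.024ms=52/7b +191.54ms=4/7b
Σ=8b of 8 (179bpm 4/4) — PASS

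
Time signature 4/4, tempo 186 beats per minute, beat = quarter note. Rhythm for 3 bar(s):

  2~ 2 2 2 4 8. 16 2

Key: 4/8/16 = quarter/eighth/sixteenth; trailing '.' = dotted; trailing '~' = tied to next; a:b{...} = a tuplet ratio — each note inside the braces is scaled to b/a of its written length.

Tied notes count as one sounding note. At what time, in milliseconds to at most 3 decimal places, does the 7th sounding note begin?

1. 0.0ms @ 0 + 1290.323ms (4)
2. 1290.323ms @ 4 + 645.161ms (2)
3. 1935.484ms @ 6 + 645.161ms (2)
4. 2580.645ms @ 8 + 322.581ms (1)
5. 2903.226ms @ 9 + 241.935ms (3/4)
6. 3145.161ms @ 39/4 + 80.645ms (1/4)
7. 3225.806ms @ 10 + 645.161ms (2)

note 7 onset = 10b = 3225.806ms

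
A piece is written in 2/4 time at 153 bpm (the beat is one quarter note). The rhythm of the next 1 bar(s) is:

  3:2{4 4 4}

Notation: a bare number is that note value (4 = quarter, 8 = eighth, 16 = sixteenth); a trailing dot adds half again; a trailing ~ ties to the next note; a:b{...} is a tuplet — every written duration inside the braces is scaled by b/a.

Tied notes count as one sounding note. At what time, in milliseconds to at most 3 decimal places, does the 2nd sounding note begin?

note 2 onset = 2/3b = 261.438ms

1. 0.0ms @ 0 + 261.438ms (2/3)
2. 261.438ms @ 2/3 + 261.438ms (2/3)
3. 522.876ms @ 4/3 + 261.438ms (2/3)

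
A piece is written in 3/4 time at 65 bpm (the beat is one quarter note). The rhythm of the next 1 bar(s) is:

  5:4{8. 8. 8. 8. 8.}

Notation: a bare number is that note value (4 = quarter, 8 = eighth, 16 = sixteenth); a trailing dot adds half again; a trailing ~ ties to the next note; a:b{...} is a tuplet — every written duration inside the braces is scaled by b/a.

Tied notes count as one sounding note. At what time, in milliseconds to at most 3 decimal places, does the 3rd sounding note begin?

note 3 onset = 6/5b = 1107.692ms

1. 0.0ms @ 0 + 553.846ms (3/5)
2. 553.846ms @ 3/5 + 553.846ms (3/5)
3. 1107.692ms @ 6/5 + 553.846ms (3/5)
4. 1661.538ms @ 9/5 + 553.846ms (3/5)
5. 2215.385ms @ 12/5 + 553.846ms (3/5)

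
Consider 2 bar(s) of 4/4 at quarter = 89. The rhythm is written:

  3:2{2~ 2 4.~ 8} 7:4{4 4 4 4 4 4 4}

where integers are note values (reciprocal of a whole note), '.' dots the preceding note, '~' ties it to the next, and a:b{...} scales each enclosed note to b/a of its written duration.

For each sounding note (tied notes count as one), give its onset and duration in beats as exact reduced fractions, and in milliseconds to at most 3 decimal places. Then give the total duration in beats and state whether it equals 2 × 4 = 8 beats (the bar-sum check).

1) 0.0ms=0b +1797.753ms=8/3b
2) 1797.753ms=8/3b +898.876ms=4/3b
3) 2696.629ms=4b +385.233ms=4/7b
4) 3081.862ms=32/7b +385.233ms=4/7b
5) 3467.095ms=36/7b +385.233ms=4/7b
6) 3852.327ms=40/7b +385.233ms=4/7b
7) 4237.56ms=44/7b +385.233ms=4/7b
8) 4622.793ms=48/7b +385.233ms=4/7b
9) 5008.026ms=52/7b +385.233ms=4/7b
Σ=8b of 8 (89bpm 4/4) — PASS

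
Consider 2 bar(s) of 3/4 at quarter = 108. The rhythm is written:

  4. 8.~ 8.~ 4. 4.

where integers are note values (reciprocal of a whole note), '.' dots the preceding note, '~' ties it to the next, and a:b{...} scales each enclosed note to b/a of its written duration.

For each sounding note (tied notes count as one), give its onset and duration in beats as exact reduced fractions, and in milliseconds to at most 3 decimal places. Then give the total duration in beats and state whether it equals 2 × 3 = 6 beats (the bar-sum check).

1) 0.0ms=0b +833.333ms=3/2b
2) 833.333ms=3/2b +1666.667ms=3b
3) 2500.0ms=9/2b +833.333ms=3/2b
Σ=6b of 6 (108bpm 3/4) — PASS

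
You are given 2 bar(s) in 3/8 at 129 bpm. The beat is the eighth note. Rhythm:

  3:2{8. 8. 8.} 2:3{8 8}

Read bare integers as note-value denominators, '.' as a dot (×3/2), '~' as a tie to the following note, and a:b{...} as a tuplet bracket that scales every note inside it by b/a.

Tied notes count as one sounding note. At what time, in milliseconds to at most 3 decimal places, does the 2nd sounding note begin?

note 2 onset = 1b = 465.116ms

1. 0.0ms @ 0 + 465.116ms (1)
2. 465.116ms @ 1 + 465.116ms (1)
3. 930.233ms @ 2 + 465.116ms (1)
4. 1395.349ms @ 3 + 697.674ms (3/2)
5. 2093.023ms @ 9/2 + 697.674ms (3/2)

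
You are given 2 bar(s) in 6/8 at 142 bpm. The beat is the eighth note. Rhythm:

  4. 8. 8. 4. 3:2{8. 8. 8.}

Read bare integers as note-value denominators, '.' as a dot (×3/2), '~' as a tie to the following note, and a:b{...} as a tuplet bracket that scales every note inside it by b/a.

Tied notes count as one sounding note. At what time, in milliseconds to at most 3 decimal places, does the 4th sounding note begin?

1. 0.0ms @ 0 + 1267.606ms (3)
2. 1267.606ms @ 3 + 633.803ms (3/2)
3. 1901.408ms @ 9/2 + 633.803ms (3/2)
4. 2535.211ms @ 6 + 1267.606ms (3)
5. 3802.817ms @ 9 + 422.535ms (1)
6. 4225.352ms @ 10 + 422.535ms (1)
7. 4647.887ms @ 11 + 422.535ms (1)

note 4 onset = 6b = 2535.211ms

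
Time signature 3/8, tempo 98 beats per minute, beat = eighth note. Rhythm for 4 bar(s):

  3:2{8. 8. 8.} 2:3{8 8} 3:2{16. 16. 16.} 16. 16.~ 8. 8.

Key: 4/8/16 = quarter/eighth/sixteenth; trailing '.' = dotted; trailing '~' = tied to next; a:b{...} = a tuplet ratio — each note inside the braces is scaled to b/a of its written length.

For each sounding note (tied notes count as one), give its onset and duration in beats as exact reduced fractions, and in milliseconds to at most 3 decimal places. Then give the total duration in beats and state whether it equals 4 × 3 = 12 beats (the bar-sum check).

1) 0.0ms=0b +612.245ms=1b
2) 612.245ms=1b +612.245ms=1b
3) 1224.49ms=2b +612.245ms=1b
4) 1836.735ms=3b +918.367ms=3/2b
5) 2755.102ms=9/2b +918.367ms=3/2b
6) 3673.469ms=6b +306.122ms=1/2b
7) 3979.592ms=13/2b +306.122ms=1/2b
8) 4285.714ms=7b +306.122ms=1/2b
9) 4591.837ms=15/2b +459.184ms=3/4b
10) 5051.02ms=33/4b +1377.551ms=9/4b
11) 6428.571ms=21/2b +918.367ms=3/2b
Σ=12b of 12 (98bpm 3/8) — PASS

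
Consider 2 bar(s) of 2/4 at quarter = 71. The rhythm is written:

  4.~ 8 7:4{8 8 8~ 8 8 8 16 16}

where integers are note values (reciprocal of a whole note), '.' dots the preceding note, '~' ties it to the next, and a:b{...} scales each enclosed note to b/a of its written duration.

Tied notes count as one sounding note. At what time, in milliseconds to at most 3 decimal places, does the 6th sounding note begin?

note 6 onset = 24/7b = 2897.384ms

1. 0.0ms @ 0 + 1690.141ms (2)
2. 1690.141ms @ 2 + 241.449ms (2/7)
3. 1931.59ms @ 16/7 + 241.449ms (2/7)
4. 2173.038ms @ 18/7 + 482.897ms (4/7)
5. 2655.936ms @ 22/7 + 241.449ms (2/7)
6. 2897.384ms @ 24/7 + 241.449ms (2/7)
7. 3138.833ms @ 26/7 + 120.724ms (1/7)
8. 3259.557ms @ 27/7 + 120.724ms (1/7)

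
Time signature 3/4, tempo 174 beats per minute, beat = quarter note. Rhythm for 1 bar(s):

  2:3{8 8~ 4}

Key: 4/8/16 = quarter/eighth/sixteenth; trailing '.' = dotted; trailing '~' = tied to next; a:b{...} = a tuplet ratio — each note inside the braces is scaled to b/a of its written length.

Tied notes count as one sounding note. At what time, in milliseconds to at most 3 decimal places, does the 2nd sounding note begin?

1. 0.0ms @ 0 + 258.621ms (3/4)
2. 258.621ms @ 3/4 + 775.862ms (9/4)

note 2 onset = 3/4b = 258.621ms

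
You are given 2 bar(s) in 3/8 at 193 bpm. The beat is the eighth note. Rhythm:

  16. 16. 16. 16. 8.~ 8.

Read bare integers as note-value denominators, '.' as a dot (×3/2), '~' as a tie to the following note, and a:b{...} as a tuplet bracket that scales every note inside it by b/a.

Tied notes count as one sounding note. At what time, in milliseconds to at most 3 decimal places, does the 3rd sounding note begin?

1. 0.0ms @ 0 + 233.161ms (3/4)
2. 233.161ms @ 3/4 + 233.161ms (3/4)
3. 466.321ms @ 3/2 + 233.161ms (3/4)
4. 699.482ms @ 9/4 + 233.161ms (3/4)
5. 932.642ms @ 3 + 932.642ms (3)

note 3 onset = 3/2b = 466.321ms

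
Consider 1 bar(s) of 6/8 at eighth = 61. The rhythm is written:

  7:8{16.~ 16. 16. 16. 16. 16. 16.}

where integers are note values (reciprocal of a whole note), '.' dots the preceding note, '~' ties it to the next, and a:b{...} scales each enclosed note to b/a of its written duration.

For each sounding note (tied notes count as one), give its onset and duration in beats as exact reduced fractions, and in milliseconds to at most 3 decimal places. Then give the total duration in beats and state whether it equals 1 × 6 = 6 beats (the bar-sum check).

1) 0.0ms=0b +1686.183ms=12/7b
2) 1686.183ms=12/7b +843.091ms=6/7b
3) 2529.274ms=18/7b +843.091ms=6/7b
4) 3372.365ms=24/7b +843.091ms=6/7b
5) 4215.457ms=30/7b +843.091ms=6/7b
6) 5058.548ms=36/7b +843.091ms=6/7b
Σ=6b of 6 (61bpm 6/8) — PASS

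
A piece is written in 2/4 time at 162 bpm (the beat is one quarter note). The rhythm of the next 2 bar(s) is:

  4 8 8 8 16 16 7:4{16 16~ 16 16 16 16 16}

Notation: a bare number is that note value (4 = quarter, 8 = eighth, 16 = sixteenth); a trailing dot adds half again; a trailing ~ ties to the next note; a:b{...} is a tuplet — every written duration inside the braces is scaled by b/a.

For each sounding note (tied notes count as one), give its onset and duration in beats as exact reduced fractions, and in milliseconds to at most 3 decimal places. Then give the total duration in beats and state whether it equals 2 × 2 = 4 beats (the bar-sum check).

1) 0.0ms=0b +370.37ms=1b
2) 370.37ms=1b +185.185ms=1/2b
3) 555.556ms=3/2b +185.185ms=1/2b
4) 740.741ms=2b +185.185ms=1/2b
5) 925.926ms=5/2b +92.593ms=1/4b
6) 1018.519ms=11/4b +92.593ms=1/4b
7) 1111.111ms=3b +52.91ms=1/7b
8) 1164.021ms=22/7b +105.82ms=2/7b
9) 1269.841ms=24/7b +52.91ms=1/7b
10) 1322.751ms=25/7b +52.91ms=1/7b
11) 1375.661ms=26/7b +52.91ms=1/7b
12) 1428.571ms=27/7b +52.91ms=1/7b
Σ=4b of 4 (162bpm 2/4) — PASS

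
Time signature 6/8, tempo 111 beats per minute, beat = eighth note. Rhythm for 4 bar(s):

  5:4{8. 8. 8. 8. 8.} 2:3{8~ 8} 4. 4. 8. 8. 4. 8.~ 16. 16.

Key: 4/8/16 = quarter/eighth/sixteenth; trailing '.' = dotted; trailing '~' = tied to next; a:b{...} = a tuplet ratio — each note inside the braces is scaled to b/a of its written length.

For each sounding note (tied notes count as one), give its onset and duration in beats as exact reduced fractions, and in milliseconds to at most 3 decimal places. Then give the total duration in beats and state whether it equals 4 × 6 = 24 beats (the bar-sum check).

1) 0.0ms=0b +648.649ms=6/5b
2) 648.649ms=6/5b +648.649ms=6/5b
3) 1297.297ms=12/5b +648.649ms=6/5b
4) 1945.946ms=18/5b +648.649ms=6/5b
5) 2594.595ms=24/5b +648.649ms=6/5b
6) 3243.243ms=6b +1621.622ms=3b
7) 4864.865ms=9b +1621.622ms=3b
8) 6486.486ms=12b +1621.622ms=3b
9) 8108.108ms=15b +810.811ms=3/2b
10) 8918.919ms=33/2b +810.811ms=3/2b
11) 9729.73ms=18b +1621.622ms=3b
12) 11351.351ms=21b +1216.216ms=9/4b
13) 12567.568ms=93/4b +405.405ms=3/4b
Σ=24b of 24 (111bpm 6/8) — PASS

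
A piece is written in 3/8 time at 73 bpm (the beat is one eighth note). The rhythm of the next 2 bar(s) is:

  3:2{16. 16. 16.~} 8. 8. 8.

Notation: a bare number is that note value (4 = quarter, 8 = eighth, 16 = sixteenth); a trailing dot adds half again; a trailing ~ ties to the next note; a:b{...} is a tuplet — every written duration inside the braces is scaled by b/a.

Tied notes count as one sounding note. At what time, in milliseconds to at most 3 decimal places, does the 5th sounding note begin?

1. 0.0ms @ 0 + 410.959ms (1/2)
2. 410.959ms @ 1/2 + 410.959ms (1/2)
3. 821.918ms @ 1 + 1643.836ms (2)
4. 2465.753ms @ 3 + 1232.877ms (3/2)
5. 3698.63ms @ 9/2 + 1232.877ms (3/2)

note 5 onset = 9/2b = 3698.63ms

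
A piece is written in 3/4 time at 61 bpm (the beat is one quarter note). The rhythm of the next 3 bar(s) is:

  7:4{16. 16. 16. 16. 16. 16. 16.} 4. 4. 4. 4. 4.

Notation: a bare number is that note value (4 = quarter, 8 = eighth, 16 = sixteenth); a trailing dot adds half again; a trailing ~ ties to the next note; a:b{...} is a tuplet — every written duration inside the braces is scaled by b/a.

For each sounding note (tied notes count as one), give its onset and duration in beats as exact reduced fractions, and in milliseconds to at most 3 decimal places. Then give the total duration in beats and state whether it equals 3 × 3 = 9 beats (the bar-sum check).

1) 0.0ms=0b +210.773ms=3/14b
2) 210.773ms=3/14b +210.773ms=3/14b
3) 421.546ms=3/7b +210.773ms=3/14b
4) 632.319ms=9/14b +210.773ms=3/14b
5) 843.091ms=6/7b +210.773ms=3/14b
6) 1053.864ms=15/14b +210.773ms=3/14b
7) 1264.637ms=9/7b +210.773ms=3/14b
8) 1475.41ms=3/2b +1475.41ms=3/2b
9) 2950.82ms=3b +1475.41ms=3/2b
10) 4426.23ms=9/2b +1475.41ms=3/2b
11) 5901.639ms=6b +1475.41ms=3/2b
12) 7377.049ms=15/2b +1475.41ms=3/2b
Σ=9b of 9 (61bpm 3/4) — PASS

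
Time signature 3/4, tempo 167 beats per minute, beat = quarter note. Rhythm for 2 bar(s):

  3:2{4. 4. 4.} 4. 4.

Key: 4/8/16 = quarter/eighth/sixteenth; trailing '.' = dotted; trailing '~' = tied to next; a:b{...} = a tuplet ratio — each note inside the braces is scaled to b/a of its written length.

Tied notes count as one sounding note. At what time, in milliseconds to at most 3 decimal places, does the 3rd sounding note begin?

1. 0.0ms @ 0 + 359.281ms (1)
2. 359.281ms @ 1 + 359.281ms (1)
3. 718.563ms @ 2 + 359.281ms (1)
4. 1077.844ms @ 3 + 538.922ms (3/2)
5. 1616.766ms @ 9/2 + 538.922ms (3/2)

note 3 onset = 2b = 718.563ms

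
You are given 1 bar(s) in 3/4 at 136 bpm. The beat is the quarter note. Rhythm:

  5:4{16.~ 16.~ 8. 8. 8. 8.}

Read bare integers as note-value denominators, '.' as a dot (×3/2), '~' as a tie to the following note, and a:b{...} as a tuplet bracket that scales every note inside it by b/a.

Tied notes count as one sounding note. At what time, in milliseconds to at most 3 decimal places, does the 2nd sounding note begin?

note 2 onset = 6/5b = 529.412ms

1. 0.0ms @ 0 + 529.412ms (6/5)
2. 529.412ms @ 6/5 + 264.706ms (3/5)
3. 794.118ms @ 9/5 + 264.706ms (3/5)
4. 1058.824ms @ 12/5 + 264.706ms (3/5)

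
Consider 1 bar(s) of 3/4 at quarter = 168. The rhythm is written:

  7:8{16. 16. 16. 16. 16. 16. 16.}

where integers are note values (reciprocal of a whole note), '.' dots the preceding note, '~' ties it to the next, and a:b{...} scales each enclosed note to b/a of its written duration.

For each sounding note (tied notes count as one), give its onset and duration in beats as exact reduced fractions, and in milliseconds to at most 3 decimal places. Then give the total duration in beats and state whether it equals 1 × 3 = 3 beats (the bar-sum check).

1) 0.0ms=0b +153.061ms=3/7b
2) 153.061ms=3/7b +153.061ms=3/7b
3) 306.122ms=6/7b +153.061ms=3/7b
4) 459.184ms=9/7b +153.061ms=3/7b
5) 612.245ms=12/7b +153.061ms=3/7b
6) 765.306ms=15/7b +153.061ms=3/7b
7) 918.367ms=18/7b +153.061ms=3/7b
Σ=3b of 3 (168bpm 3/4) — PASS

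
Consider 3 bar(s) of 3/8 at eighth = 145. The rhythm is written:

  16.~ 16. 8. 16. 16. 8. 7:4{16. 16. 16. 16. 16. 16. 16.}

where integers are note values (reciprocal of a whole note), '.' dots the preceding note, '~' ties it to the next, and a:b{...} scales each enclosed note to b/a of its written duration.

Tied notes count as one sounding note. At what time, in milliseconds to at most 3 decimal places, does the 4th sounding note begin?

1. 0.0ms @ 0 + 620.69ms (3/2)
2. 620.69ms @ 3/2 + 620.69ms (3/2)
3. 1241.379ms @ 3 + 310.345ms (3/4)
4. 1551.724ms @ 15/4 + 310.345ms (3/4)
5. 1862.069ms @ 9/2 + 620.69ms (3/2)
6. 2482.759ms @ 6 + 177.34ms (3/7)
7. 2660.099ms @ 45/7 + 177.34ms (3/7)
8. 2837.438ms @ 48/7 + 177.34ms (3/7)
9. 3014.778ms @ 51/7 + 177.34ms (3/7)
10. 3192.118ms @ 54/7 + 177.34ms (3/7)
11. 3369.458ms @ 57/7 + 177.34ms (3/7)
12. 3546.798ms @ 60/7 + 177.34ms (3/7)

note 4 onset = 15/4b = 1551.724ms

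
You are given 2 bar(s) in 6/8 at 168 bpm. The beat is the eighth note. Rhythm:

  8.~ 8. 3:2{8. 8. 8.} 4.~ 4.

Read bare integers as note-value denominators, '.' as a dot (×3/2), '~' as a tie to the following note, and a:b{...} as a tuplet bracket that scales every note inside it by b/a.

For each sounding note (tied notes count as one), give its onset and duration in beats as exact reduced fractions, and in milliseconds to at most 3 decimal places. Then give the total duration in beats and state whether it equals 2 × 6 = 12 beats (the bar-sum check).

1) 0.0ms=0b +1071.429ms=3b
2) 1071.429ms=3b +357.143ms=1b
3) 1428.571ms=4b +357.143ms=1b
4) 1785.714ms=5b +357.143ms=1b
5) 2142.857ms=6b +2142.857ms=6b
Σ=12b of 12 (168bpm 6/8) — PASS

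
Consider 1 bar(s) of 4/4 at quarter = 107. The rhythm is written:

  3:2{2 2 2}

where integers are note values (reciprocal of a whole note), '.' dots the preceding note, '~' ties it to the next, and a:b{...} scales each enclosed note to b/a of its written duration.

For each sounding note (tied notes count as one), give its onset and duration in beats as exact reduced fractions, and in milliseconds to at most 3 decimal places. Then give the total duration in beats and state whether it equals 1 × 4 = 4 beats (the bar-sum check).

1) 0.0ms=0b +747.664ms=4/3b
2) 747.664ms=4/3b +747.664ms=4/3b
3) 1495.327ms=8/3b +747.664ms=4/3b
Σ=4b of 4 (107bpm 4/4) — PASS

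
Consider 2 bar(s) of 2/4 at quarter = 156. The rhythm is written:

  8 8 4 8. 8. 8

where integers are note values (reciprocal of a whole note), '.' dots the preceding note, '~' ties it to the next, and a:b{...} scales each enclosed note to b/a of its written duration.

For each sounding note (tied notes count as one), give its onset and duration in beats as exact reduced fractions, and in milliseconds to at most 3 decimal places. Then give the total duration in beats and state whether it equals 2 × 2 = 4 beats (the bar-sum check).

1) 0.0ms=0b +192.308ms=1/2b
2) 192.308ms=1/2b +192.308ms=1/2b
3) 384.615ms=1b +384.615ms=1b
4) 769.231ms=2b +288.462ms=3/4b
5) 1057.692ms=11/4b +288.462ms=3/4b
6) 1346.154ms=7/2b +192.308ms=1/2b
Σ=4b of 4 (156bpm 2/4) — PASS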